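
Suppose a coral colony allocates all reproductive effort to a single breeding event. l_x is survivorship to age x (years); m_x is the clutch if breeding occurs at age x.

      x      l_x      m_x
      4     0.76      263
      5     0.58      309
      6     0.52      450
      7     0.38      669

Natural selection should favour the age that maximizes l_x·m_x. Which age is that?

Expected offspring if breeding at age x = l_x × m_x:
  age 4: 0.76 × 263 = 199.880
  age 5: 0.58 × 309 = 179.220
  age 6: 0.52 × 450 = 234.000
  age 7: 0.38 × 669 = 254.220
Maximum at age 7 (254.220).

7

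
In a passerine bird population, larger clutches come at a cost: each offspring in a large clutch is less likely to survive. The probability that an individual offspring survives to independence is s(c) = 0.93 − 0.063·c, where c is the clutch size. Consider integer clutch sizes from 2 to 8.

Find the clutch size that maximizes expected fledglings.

7

Expected fledglings = c × s(c):
  c=2: 2 × 0.804 = 1.608
  c=3: 3 × 0.741 = 2.223
  c=4: 4 × 0.678 = 2.712
  c=5: 5 × 0.615 = 3.075
  c=6: 6 × 0.552 = 3.312
  c=7: 7 × 0.489 = 3.423
  c=8: 8 × 0.426 = 3.408
Maximum at c = 7 (3.423 fledglings).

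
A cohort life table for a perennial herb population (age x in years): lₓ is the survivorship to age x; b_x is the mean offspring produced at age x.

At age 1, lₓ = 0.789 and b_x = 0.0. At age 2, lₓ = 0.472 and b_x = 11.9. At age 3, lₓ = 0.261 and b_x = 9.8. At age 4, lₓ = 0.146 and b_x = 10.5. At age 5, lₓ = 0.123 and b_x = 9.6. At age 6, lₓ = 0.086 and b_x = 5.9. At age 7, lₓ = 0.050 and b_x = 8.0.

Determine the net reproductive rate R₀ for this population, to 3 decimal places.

11.796

R₀ = Σ lₓ b_x:
  age 1: 0.789 × 0.0 = 0.0000
  age 2: 0.472 × 11.9 = 5.6168
  age 3: 0.261 × 9.8 = 2.5578
  age 4: 0.146 × 10.5 = 1.5330
  age 5: 0.123 × 9.6 = 1.1808
  age 6: 0.086 × 5.9 = 0.5074
  age 7: 0.050 × 8.0 = 0.4000
R₀ = 0.0000 + 5.6168 + 2.5578 + 1.5330 + 1.1808 + 0.5074 + 0.4000 = 11.7958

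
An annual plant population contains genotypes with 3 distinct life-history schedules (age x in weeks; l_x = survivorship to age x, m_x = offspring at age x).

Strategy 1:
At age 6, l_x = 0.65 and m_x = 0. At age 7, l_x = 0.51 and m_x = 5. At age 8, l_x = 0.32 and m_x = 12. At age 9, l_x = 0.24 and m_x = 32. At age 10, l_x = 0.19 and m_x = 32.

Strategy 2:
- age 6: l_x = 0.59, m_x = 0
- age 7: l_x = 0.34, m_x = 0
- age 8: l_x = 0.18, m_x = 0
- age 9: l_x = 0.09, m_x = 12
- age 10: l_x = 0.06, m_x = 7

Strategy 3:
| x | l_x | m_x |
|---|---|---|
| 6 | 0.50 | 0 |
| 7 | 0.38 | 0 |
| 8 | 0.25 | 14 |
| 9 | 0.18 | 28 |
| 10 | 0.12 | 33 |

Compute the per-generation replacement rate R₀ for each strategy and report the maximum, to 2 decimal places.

Strategy 1: R₀ = 0.65×0 + 0.51×5 + 0.32×12 + 0.24×32 + 0.19×32 = 20.1500
Strategy 2: R₀ = 0.59×0 + 0.34×0 + 0.18×0 + 0.09×12 + 0.06×7 = 1.5000
Strategy 3: R₀ = 0.50×0 + 0.38×0 + 0.25×14 + 0.18×28 + 0.12×33 = 12.5000
Highest R₀: strategy 1 with 20.1500.

20.15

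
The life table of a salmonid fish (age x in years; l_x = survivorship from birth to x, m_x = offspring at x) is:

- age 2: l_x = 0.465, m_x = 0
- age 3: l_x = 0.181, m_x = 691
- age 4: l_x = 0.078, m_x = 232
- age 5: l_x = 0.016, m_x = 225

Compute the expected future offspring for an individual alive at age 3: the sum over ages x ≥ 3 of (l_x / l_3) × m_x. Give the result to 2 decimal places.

l_3 = 0.181. Conditional survival from age 3 to x is l_x / l_3.
  x=3: (0.181/0.181) × 691 = 691.0000
  x=4: (0.078/0.181) × 232 = 99.9779
  x=5: (0.016/0.181) × 225 = 19.8895
Sum = 691.0000 + 99.9779 + 19.8895 = 810.8674

810.87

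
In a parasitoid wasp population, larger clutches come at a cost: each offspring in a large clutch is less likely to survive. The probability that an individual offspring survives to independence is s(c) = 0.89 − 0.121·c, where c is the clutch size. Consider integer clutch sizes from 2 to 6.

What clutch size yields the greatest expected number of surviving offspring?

4

Expected surviving offspring = c × s(c):
  c=2: 2 × 0.648 = 1.296
  c=3: 3 × 0.527 = 1.581
  c=4: 4 × 0.406 = 1.624
  c=5: 5 × 0.285 = 1.425
  c=6: 6 × 0.164 = 0.984
Maximum at c = 4 (1.624 surviving offspring).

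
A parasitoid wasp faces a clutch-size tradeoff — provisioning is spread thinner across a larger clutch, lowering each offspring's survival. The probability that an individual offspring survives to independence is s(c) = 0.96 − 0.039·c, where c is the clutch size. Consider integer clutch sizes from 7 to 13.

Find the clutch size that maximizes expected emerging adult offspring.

Expected emerging adult offspring = c × s(c):
  c=7: 7 × 0.687 = 4.809
  c=8: 8 × 0.648 = 5.184
  c=9: 9 × 0.609 = 5.481
  c=10: 10 × 0.570 = 5.700
  c=11: 11 × 0.531 = 5.841
  c=12: 12 × 0.492 = 5.904
  c=13: 13 × 0.453 = 5.889
Maximum at c = 12 (5.904 emerging adult offspring).

12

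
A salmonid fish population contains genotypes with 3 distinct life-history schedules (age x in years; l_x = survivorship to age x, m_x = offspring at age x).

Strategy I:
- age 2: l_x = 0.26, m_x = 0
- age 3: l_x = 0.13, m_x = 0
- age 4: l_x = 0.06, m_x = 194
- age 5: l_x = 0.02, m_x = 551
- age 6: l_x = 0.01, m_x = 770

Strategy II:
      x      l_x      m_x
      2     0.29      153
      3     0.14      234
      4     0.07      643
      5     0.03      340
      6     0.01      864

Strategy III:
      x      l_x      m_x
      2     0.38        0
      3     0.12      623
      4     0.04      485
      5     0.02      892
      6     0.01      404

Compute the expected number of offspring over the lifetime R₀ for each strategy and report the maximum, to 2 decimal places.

Strategy I: R₀ = 0.26×0 + 0.13×0 + 0.06×194 + 0.02×551 + 0.01×770 = 30.3600
Strategy II: R₀ = 0.29×153 + 0.14×234 + 0.07×643 + 0.03×340 + 0.01×864 = 140.9800
Strategy III: R₀ = 0.38×0 + 0.12×623 + 0.04×485 + 0.02×892 + 0.01×404 = 116.0400
Highest R₀: strategy II with 140.9800.

140.98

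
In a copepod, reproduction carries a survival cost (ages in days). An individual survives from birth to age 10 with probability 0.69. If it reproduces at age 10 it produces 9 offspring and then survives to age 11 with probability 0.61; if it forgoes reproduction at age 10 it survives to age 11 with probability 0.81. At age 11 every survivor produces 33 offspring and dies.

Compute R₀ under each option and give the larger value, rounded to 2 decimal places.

20.10

breed at age 10: R₀ = 0.69 × (9 + 0.61 × 33) = 0.69 × 29.1300 = 20.0997
delay to age 11: R₀ = 0.69 × (0.81 × 33) = 0.69 × 26.7300 = 18.4437
Higher: breed at age 10 (20.0997).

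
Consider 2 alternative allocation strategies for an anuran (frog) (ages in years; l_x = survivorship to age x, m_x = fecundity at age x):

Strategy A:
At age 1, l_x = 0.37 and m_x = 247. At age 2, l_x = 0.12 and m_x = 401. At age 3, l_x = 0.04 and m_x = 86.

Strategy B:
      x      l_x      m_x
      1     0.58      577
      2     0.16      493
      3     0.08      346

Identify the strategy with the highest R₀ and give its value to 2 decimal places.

Strategy A: R₀ = 0.37×247 + 0.12×401 + 0.04×86 = 142.9500
Strategy B: R₀ = 0.58×577 + 0.16×493 + 0.08×346 = 441.2200
Highest R₀: strategy B with 441.2200.

441.22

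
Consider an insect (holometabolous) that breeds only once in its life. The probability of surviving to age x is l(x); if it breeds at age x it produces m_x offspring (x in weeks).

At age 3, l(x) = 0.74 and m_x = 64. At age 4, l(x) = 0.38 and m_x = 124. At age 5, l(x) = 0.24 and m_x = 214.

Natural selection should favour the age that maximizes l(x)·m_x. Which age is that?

Expected offspring if breeding at age x = l(x) × m_x:
  age 3: 0.74 × 64 = 47.360
  age 4: 0.38 × 124 = 47.120
  age 5: 0.24 × 214 = 51.360
Maximum at age 5 (51.360).

5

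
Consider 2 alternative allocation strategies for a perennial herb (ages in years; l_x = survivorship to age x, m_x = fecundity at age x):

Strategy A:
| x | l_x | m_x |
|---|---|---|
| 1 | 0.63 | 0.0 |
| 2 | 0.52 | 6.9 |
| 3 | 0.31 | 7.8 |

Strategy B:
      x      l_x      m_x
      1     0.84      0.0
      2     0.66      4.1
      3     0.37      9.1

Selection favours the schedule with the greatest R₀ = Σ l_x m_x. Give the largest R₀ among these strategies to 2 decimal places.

Strategy A: R₀ = 0.63×0.0 + 0.52×6.9 + 0.31×7.8 = 6.0060
Strategy B: R₀ = 0.84×0.0 + 0.66×4.1 + 0.37×9.1 = 6.0730
Highest R₀: strategy B with 6.0730.

6.07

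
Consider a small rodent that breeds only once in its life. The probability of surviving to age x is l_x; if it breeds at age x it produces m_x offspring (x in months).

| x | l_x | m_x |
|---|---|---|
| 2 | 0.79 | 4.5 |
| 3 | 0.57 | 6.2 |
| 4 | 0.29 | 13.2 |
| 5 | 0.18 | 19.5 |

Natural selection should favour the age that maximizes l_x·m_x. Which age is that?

4

Expected offspring if breeding at age x = l_x × m_x:
  age 2: 0.79 × 4.5 = 3.555
  age 3: 0.57 × 6.2 = 3.534
  age 4: 0.29 × 13.2 = 3.828
  age 5: 0.18 × 19.5 = 3.510
Maximum at age 4 (3.828).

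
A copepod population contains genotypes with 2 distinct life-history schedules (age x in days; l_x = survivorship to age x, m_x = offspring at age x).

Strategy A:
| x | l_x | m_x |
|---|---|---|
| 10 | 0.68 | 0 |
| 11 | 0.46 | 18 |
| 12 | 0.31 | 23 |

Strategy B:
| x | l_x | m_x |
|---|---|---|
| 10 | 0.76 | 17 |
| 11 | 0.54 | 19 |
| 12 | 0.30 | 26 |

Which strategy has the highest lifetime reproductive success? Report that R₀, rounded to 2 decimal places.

Strategy A: R₀ = 0.68×0 + 0.46×18 + 0.31×23 = 15.4100
Strategy B: R₀ = 0.76×17 + 0.54×19 + 0.30×26 = 30.9800
Highest R₀: strategy B with 30.9800.

30.98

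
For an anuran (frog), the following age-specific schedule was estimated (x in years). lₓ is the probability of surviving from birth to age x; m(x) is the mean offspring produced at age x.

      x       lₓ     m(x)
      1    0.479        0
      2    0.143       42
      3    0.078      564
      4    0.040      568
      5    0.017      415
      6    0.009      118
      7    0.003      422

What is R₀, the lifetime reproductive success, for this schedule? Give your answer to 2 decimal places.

R₀ = Σ lₓ m(x):
  age 1: 0.479 × 0 = 0.0000
  age 2: 0.143 × 42 = 6.0060
  age 3: 0.078 × 564 = 43.9920
  age 4: 0.040 × 568 = 22.7200
  age 5: 0.017 × 415 = 7.0550
  age 6: 0.009 × 118 = 1.0620
  age 7: 0.003 × 422 = 1.2660
R₀ = 0.0000 + 6.0060 + 43.9920 + 22.7200 + 7.0550 + 1.0620 + 1.2660 = 82.1010

82.10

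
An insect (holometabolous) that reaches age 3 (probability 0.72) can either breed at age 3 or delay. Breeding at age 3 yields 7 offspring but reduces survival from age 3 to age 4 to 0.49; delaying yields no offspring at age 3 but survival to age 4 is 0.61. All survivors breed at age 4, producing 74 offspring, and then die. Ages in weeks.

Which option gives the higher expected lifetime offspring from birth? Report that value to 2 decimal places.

32.50

breed at age 3: R₀ = 0.72 × (7 + 0.49 × 74) = 0.72 × 43.2600 = 31.1472
delay to age 4: R₀ = 0.72 × (0.61 × 74) = 0.72 × 45.1400 = 32.5008
Higher: delay to age 4 (32.5008).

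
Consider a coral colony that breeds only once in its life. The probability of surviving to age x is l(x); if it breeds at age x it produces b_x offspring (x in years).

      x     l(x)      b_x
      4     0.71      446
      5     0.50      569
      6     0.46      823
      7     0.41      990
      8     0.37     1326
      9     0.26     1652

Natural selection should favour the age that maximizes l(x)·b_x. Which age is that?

Expected offspring if breeding at age x = l(x) × b_x:
  age 4: 0.71 × 446 = 316.660
  age 5: 0.50 × 569 = 284.500
  age 6: 0.46 × 823 = 378.580
  age 7: 0.41 × 990 = 405.900
  age 8: 0.37 × 1326 = 490.620
  age 9: 0.26 × 1652 = 429.520
Maximum at age 8 (490.620).

8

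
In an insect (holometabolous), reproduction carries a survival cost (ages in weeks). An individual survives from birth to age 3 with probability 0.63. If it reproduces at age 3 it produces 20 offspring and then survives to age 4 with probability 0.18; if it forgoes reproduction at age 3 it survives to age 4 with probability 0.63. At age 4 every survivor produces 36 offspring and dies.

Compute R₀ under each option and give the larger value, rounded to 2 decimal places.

breed at age 3: R₀ = 0.63 × (20 + 0.18 × 36) = 0.63 × 26.4800 = 16.6824
delay to age 4: R₀ = 0.63 × (0.63 × 36) = 0.63 × 22.6800 = 14.2884
Higher: breed at age 3 (16.6824).

16.68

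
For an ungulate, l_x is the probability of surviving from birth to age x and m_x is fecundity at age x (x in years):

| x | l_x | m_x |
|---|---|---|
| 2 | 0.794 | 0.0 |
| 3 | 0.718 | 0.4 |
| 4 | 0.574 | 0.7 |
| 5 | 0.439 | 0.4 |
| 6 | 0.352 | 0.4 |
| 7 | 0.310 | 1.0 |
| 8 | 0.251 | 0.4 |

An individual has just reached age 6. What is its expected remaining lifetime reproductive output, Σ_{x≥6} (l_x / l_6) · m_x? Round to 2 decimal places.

1.57

l_6 = 0.352. Conditional survival from age 6 to x is l_x / l_6.
  x=6: (0.352/0.352) × 0.4 = 0.4000
  x=7: (0.310/0.352) × 1.0 = 0.8807
  x=8: (0.251/0.352) × 0.4 = 0.2852
Sum = 0.4000 + 0.8807 + 0.2852 = 1.5659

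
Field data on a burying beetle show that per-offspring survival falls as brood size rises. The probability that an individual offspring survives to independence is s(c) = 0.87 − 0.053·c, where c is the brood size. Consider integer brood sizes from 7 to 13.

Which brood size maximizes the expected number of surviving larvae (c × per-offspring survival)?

Expected surviving larvae = c × s(c):
  c=7: 7 × 0.499 = 3.493
  c=8: 8 × 0.446 = 3.568
  c=9: 9 × 0.393 = 3.537
  c=10: 10 × 0.340 = 3.400
  c=11: 11 × 0.287 = 3.157
  c=12: 12 × 0.234 = 2.808
  c=13: 13 × 0.181 = 2.353
Maximum at c = 8 (3.568 surviving larvae).

8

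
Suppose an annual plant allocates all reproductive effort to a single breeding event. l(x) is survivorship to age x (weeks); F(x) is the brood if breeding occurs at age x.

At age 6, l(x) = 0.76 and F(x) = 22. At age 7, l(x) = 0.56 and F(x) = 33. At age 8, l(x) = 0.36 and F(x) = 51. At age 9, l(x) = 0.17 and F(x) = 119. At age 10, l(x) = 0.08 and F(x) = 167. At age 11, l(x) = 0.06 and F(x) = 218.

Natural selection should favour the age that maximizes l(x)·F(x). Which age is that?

Expected offspring if breeding at age x = l(x) × F(x):
  age 6: 0.76 × 22 = 16.720
  age 7: 0.56 × 33 = 18.480
  age 8: 0.36 × 51 = 18.360
  age 9: 0.17 × 119 = 20.230
  age 10: 0.08 × 167 = 13.360
  age 11: 0.06 × 218 = 13.080
Maximum at age 9 (20.230).

9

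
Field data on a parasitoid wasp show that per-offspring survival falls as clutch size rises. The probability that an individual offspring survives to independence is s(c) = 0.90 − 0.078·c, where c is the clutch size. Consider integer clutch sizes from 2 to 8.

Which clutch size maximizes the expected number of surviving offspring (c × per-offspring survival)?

Expected surviving offspring = c × s(c):
  c=2: 2 × 0.744 = 1.488
  c=3: 3 × 0.666 = 1.998
  c=4: 4 × 0.588 = 2.352
  c=5: 5 × 0.510 = 2.550
  c=6: 6 × 0.432 = 2.592
  c=7: 7 × 0.354 = 2.478
  c=8: 8 × 0.276 = 2.208
Maximum at c = 6 (2.592 surviving offspring).

6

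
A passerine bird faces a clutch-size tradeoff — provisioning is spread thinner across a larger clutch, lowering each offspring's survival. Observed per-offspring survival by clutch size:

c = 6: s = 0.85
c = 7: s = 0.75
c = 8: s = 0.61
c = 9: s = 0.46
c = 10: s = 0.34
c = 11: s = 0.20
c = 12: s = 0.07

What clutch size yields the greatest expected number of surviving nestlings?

7

Expected surviving nestlings = c × s(c):
  c=6: 6 × 0.85 = 5.100
  c=7: 7 × 0.75 = 5.250
  c=8: 8 × 0.61 = 4.880
  c=9: 9 × 0.46 = 4.140
  c=10: 10 × 0.34 = 3.400
  c=11: 11 × 0.20 = 2.200
  c=12: 12 × 0.07 = 0.840
Maximum at c = 7 (5.250 surviving nestlings).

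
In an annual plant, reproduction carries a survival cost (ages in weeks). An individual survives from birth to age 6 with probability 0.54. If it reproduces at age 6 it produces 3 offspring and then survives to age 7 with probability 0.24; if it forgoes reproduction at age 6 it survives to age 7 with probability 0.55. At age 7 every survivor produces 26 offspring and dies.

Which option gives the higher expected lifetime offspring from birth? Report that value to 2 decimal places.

breed at age 6: R₀ = 0.54 × (3 + 0.24 × 26) = 0.54 × 9.2400 = 4.9896
delay to age 7: R₀ = 0.54 × (0.55 × 26) = 0.54 × 14.3000 = 7.7220
Higher: delay to age 7 (7.7220).

7.72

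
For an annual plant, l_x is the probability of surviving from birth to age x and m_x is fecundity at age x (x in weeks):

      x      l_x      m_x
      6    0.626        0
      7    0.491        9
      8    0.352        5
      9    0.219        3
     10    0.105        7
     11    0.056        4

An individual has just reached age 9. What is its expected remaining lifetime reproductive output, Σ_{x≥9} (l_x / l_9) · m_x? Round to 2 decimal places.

l_9 = 0.219. Conditional survival from age 9 to x is l_x / l_9.
  x=9: (0.219/0.219) × 3 = 3.0000
  x=10: (0.105/0.219) × 7 = 3.3562
  x=11: (0.056/0.219) × 4 = 1.0228
Sum = 3.0000 + 3.3562 + 1.0228 = 7.3790

7.38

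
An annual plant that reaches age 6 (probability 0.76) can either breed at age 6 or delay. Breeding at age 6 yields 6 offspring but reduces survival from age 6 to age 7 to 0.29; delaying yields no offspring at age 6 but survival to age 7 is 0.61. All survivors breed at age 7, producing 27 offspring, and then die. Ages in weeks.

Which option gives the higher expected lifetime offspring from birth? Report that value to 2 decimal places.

12.52

breed at age 6: R₀ = 0.76 × (6 + 0.29 × 27) = 0.76 × 13.8300 = 10.5108
delay to age 7: R₀ = 0.76 × (0.61 × 27) = 0.76 × 16.4700 = 12.5172
Higher: delay to age 7 (12.5172).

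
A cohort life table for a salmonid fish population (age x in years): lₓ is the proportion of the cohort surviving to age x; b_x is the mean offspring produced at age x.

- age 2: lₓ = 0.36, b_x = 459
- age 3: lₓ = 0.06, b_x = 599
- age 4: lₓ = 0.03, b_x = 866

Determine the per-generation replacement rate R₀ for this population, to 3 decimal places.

R₀ = Σ lₓ b_x:
  age 2: 0.36 × 459 = 165.2400
  age 3: 0.06 × 599 = 35.9400
  age 4: 0.03 × 866 = 25.9800
R₀ = 165.2400 + 35.9400 + 25.9800 = 227.1600

227.160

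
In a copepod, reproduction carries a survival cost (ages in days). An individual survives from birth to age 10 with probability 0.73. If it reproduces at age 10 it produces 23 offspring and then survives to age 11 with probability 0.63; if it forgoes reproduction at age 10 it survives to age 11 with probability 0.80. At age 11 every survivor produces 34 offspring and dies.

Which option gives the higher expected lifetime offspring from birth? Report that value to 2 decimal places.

breed at age 10: R₀ = 0.73 × (23 + 0.63 × 34) = 0.73 × 44.4200 = 32.4266
delay to age 11: R₀ = 0.73 × (0.80 × 34) = 0.73 × 27.2000 = 19.8560
Higher: breed at age 10 (32.4266).

32.43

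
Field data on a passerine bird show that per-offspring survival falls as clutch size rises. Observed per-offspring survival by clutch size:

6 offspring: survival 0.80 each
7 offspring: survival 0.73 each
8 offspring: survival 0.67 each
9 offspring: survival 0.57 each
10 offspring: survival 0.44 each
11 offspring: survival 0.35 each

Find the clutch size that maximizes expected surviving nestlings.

Expected surviving nestlings = c × s(c):
  c=6: 6 × 0.80 = 4.800
  c=7: 7 × 0.73 = 5.110
  c=8: 8 × 0.67 = 5.360
  c=9: 9 × 0.57 = 5.130
  c=10: 10 × 0.44 = 4.400
  c=11: 11 × 0.35 = 3.850
Maximum at c = 8 (5.360 surviving nestlings).

8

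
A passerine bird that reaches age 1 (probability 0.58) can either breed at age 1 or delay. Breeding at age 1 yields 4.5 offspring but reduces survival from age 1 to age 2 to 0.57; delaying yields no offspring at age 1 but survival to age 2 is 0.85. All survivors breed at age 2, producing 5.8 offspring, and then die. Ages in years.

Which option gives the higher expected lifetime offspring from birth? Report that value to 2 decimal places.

4.53

breed at age 1: R₀ = 0.58 × (4.5 + 0.57 × 5.8) = 0.58 × 7.8060 = 4.5275
delay to age 2: R₀ = 0.58 × (0.85 × 5.8) = 0.58 × 4.9300 = 2.8594
Higher: breed at age 1 (4.5275).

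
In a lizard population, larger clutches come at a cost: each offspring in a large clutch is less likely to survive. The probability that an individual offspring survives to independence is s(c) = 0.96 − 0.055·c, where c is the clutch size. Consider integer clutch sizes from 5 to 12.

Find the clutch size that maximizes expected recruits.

9

Expected recruits = c × s(c):
  c=5: 5 × 0.685 = 3.425
  c=6: 6 × 0.630 = 3.780
  c=7: 7 × 0.575 = 4.025
  c=8: 8 × 0.520 = 4.160
  c=9: 9 × 0.465 = 4.185
  c=10: 10 × 0.410 = 4.100
  c=11: 11 × 0.355 = 3.905
  c=12: 12 × 0.300 = 3.600
Maximum at c = 9 (4.185 recruits).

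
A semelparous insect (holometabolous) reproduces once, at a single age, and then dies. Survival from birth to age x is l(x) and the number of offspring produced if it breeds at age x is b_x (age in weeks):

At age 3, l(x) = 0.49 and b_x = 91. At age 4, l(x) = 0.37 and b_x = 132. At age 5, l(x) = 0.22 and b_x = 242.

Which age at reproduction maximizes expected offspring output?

Expected offspring if breeding at age x = l(x) × b_x:
  age 3: 0.49 × 91 = 44.590
  age 4: 0.37 × 132 = 48.840
  age 5: 0.22 × 242 = 53.240
Maximum at age 5 (53.240).

5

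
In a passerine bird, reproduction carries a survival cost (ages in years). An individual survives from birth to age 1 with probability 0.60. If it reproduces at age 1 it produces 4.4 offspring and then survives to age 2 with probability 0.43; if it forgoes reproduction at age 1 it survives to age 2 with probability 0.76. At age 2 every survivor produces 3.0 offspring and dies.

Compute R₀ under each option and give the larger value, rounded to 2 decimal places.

breed at age 1: R₀ = 0.60 × (4.4 + 0.43 × 3.0) = 0.60 × 5.6900 = 3.4140
delay to age 2: R₀ = 0.60 × (0.76 × 3.0) = 0.60 × 2.2800 = 1.3680
Higher: breed at age 1 (3.4140).

3.41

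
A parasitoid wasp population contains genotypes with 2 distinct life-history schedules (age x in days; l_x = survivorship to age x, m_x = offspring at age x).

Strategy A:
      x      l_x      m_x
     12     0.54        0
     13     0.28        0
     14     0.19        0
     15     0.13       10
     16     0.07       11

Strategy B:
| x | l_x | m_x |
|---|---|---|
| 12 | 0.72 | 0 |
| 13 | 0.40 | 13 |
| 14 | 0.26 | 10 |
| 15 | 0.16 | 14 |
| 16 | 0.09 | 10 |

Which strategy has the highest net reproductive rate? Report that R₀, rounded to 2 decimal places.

Strategy A: R₀ = 0.54×0 + 0.28×0 + 0.19×0 + 0.13×10 + 0.07×11 = 2.0700
Strategy B: R₀ = 0.72×0 + 0.40×13 + 0.26×10 + 0.16×14 + 0.09×10 = 10.9400
Highest R₀: strategy B with 10.9400.

10.94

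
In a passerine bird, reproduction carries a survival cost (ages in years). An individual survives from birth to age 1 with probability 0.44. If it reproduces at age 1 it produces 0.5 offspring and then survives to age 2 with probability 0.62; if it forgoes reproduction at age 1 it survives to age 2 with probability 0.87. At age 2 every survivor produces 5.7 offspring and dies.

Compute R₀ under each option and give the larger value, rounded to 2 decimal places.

2.18

breed at age 1: R₀ = 0.44 × (0.5 + 0.62 × 5.7) = 0.44 × 4.0340 = 1.7750
delay to age 2: R₀ = 0.44 × (0.87 × 5.7) = 0.44 × 4.9590 = 2.1820
Higher: delay to age 2 (2.1820).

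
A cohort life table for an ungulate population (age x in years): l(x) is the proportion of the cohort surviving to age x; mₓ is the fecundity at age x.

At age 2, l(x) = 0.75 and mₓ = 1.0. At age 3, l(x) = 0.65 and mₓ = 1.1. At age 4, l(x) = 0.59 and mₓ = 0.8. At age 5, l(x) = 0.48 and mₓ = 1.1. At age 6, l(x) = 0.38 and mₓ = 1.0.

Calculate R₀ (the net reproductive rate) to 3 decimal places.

2.845

R₀ = Σ l(x) mₓ:
  age 2: 0.75 × 1.0 = 0.7500
  age 3: 0.65 × 1.1 = 0.7150
  age 4: 0.59 × 0.8 = 0.4720
  age 5: 0.48 × 1.1 = 0.5280
  age 6: 0.38 × 1.0 = 0.3800
R₀ = 0.7500 + 0.7150 + 0.4720 + 0.5280 + 0.3800 = 2.8450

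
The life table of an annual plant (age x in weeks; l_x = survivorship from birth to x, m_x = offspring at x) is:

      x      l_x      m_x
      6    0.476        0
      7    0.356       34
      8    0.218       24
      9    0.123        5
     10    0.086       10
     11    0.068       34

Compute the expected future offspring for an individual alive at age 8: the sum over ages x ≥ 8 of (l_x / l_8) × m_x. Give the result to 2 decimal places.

l_8 = 0.218. Conditional survival from age 8 to x is l_x / l_8.
  x=8: (0.218/0.218) × 24 = 24.0000
  x=9: (0.123/0.218) × 5 = 2.8211
  x=10: (0.086/0.218) × 10 = 3.9450
  x=11: (0.068/0.218) × 34 = 10.6055
Sum = 24.0000 + 2.8211 + 3.9450 + 10.6055 = 41.3716

41.37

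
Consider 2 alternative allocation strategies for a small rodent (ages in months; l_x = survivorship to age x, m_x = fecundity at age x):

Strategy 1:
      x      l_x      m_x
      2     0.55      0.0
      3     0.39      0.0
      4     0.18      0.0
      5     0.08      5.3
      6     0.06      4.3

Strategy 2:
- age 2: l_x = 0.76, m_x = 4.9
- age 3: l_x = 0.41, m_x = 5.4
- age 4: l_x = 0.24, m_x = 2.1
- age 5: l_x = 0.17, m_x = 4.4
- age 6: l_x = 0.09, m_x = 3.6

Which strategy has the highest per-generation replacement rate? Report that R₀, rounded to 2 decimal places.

7.51

Strategy 1: R₀ = 0.55×0.0 + 0.39×0.0 + 0.18×0.0 + 0.08×5.3 + 0.06×4.3 = 0.6820
Strategy 2: R₀ = 0.76×4.9 + 0.41×5.4 + 0.24×2.1 + 0.17×4.4 + 0.09×3.6 = 7.5140
Highest R₀: strategy 2 with 7.5140.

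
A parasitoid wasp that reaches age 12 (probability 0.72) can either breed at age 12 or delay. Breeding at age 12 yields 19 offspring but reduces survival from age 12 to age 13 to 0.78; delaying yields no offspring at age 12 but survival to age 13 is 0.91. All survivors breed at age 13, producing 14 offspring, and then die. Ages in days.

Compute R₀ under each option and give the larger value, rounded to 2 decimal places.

21.54

breed at age 12: R₀ = 0.72 × (19 + 0.78 × 14) = 0.72 × 29.9200 = 21.5424
delay to age 13: R₀ = 0.72 × (0.91 × 14) = 0.72 × 12.7400 = 9.1728
Higher: breed at age 12 (21.5424).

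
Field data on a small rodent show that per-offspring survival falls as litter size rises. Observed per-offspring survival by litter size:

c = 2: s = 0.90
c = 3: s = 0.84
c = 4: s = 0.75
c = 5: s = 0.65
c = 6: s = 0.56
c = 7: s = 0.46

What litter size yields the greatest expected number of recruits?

6

Expected recruits = c × s(c):
  c=2: 2 × 0.90 = 1.800
  c=3: 3 × 0.84 = 2.520
  c=4: 4 × 0.75 = 3.000
  c=5: 5 × 0.65 = 3.250
  c=6: 6 × 0.56 = 3.360
  c=7: 7 × 0.46 = 3.220
Maximum at c = 6 (3.360 recruits).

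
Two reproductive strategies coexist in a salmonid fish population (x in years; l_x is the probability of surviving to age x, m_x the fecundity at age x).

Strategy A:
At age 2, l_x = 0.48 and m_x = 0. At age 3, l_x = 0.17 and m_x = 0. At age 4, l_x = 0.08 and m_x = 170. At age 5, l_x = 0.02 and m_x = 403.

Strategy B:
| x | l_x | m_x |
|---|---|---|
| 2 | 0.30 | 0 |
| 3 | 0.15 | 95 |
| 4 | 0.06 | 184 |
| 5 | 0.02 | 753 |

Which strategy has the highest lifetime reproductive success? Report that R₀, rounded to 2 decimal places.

40.35

Strategy A: R₀ = 0.48×0 + 0.17×0 + 0.08×170 + 0.02×403 = 21.6600
Strategy B: R₀ = 0.30×0 + 0.15×95 + 0.06×184 + 0.02×753 = 40.3500
Highest R₀: strategy B with 40.3500.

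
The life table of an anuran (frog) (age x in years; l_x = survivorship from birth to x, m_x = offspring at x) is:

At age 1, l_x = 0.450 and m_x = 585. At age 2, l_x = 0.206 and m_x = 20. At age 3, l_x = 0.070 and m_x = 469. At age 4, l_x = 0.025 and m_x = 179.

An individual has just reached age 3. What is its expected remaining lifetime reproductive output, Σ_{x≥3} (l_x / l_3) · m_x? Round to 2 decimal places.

532.93

l_3 = 0.070. Conditional survival from age 3 to x is l_x / l_3.
  x=3: (0.070/0.070) × 469 = 469.0000
  x=4: (0.025/0.070) × 179 = 63.9286
Sum = 469.0000 + 63.9286 = 532.9286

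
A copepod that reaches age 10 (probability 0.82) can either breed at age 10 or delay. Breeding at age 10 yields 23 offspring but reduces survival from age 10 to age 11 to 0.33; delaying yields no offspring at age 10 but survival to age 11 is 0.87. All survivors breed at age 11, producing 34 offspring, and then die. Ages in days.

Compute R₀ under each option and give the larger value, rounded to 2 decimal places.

28.06

breed at age 10: R₀ = 0.82 × (23 + 0.33 × 34) = 0.82 × 34.2200 = 28.0604
delay to age 11: R₀ = 0.82 × (0.87 × 34) = 0.82 × 29.5800 = 24.2556
Higher: breed at age 10 (28.0604).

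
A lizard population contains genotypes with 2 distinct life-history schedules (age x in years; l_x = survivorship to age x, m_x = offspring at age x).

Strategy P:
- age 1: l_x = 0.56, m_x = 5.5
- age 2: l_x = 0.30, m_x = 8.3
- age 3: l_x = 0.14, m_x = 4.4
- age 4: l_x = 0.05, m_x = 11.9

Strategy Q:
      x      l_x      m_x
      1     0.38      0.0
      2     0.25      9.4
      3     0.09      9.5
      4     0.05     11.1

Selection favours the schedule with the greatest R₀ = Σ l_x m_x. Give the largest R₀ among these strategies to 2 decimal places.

6.78

Strategy P: R₀ = 0.56×5.5 + 0.30×8.3 + 0.14×4.4 + 0.05×11.9 = 6.7810
Strategy Q: R₀ = 0.38×0.0 + 0.25×9.4 + 0.09×9.5 + 0.05×11.1 = 3.7600
Highest R₀: strategy P with 6.7810.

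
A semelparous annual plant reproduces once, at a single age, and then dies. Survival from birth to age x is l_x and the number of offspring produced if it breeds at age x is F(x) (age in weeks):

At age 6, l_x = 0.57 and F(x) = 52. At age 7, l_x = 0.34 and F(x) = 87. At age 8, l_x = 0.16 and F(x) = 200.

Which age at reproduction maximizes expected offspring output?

Expected offspring if breeding at age x = l_x × F(x):
  age 6: 0.57 × 52 = 29.640
  age 7: 0.34 × 87 = 29.580
  age 8: 0.16 × 200 = 32.000
Maximum at age 8 (32.000).

8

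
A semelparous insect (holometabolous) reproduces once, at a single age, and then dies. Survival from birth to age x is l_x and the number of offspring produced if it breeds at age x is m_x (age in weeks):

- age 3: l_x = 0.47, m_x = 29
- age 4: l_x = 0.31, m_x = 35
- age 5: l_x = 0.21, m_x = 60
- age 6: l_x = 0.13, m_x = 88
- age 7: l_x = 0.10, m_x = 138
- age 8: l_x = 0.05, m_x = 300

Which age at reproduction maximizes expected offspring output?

Expected offspring if breeding at age x = l_x × m_x:
  age 3: 0.47 × 29 = 13.630
  age 4: 0.31 × 35 = 10.850
  age 5: 0.21 × 60 = 12.600
  age 6: 0.13 × 88 = 11.440
  age 7: 0.10 × 138 = 13.800
  age 8: 0.05 × 300 = 15.000
Maximum at age 8 (15.000).

8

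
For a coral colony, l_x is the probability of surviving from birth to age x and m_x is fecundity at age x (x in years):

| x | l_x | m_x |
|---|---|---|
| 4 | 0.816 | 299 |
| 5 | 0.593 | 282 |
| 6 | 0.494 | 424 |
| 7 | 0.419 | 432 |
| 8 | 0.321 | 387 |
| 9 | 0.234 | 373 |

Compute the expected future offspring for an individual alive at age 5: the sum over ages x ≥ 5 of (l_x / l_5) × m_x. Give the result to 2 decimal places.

l_5 = 0.593. Conditional survival from age 5 to x is l_x / l_5.
  x=5: (0.593/0.593) × 282 = 282.0000
  x=6: (0.494/0.593) × 424 = 353.2142
  x=7: (0.419/0.593) × 432 = 305.2411
  x=8: (0.321/0.593) × 387 = 209.4890
  x=9: (0.234/0.593) × 373 = 147.1872
Sum = 282.0000 + 353.2142 + 305.2411 + 209.4890 + 147.1872 = 1297.1315

1297.13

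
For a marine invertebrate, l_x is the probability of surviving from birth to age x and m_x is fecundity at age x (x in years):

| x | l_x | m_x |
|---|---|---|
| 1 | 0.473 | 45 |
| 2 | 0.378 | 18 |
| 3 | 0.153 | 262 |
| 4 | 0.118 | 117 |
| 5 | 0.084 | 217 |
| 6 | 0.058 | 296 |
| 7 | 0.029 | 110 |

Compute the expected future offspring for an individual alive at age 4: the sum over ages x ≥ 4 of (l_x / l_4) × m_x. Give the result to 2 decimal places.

l_4 = 0.118. Conditional survival from age 4 to x is l_x / l_4.
  x=4: (0.118/0.118) × 117 = 117.0000
  x=5: (0.084/0.118) × 217 = 154.4746
  x=6: (0.058/0.118) × 296 = 145.4915
  x=7: (0.029/0.118) × 110 = 27.0339
Sum = 117.0000 + 154.4746 + 145.4915 + 27.0339 = 444.0000

444.00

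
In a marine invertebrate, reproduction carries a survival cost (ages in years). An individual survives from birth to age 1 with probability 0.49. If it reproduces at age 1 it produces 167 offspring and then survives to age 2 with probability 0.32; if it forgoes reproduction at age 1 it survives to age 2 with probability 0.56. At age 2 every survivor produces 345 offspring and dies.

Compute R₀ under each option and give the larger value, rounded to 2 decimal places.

breed at age 1: R₀ = 0.49 × (167 + 0.32 × 345) = 0.49 × 277.4000 = 135.9260
delay to age 2: R₀ = 0.49 × (0.56 × 345) = 0.49 × 193.2000 = 94.6680
Higher: breed at age 1 (135.9260).

135.93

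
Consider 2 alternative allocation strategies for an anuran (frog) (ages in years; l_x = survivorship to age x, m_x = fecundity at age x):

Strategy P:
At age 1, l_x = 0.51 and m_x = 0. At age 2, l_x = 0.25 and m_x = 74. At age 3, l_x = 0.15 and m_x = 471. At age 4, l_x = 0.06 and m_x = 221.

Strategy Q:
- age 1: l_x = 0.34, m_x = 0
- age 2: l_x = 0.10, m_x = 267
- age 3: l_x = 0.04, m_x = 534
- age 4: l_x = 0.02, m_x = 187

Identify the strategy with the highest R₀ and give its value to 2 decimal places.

Strategy P: R₀ = 0.51×0 + 0.25×74 + 0.15×471 + 0.06×221 = 102.4100
Strategy Q: R₀ = 0.34×0 + 0.10×267 + 0.04×534 + 0.02×187 = 51.8000
Highest R₀: strategy P with 102.4100.

102.41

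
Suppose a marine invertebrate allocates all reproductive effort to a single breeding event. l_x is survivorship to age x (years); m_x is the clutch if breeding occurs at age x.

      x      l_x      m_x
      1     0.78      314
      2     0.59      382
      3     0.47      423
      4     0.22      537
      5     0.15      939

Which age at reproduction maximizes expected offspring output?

Expected offspring if breeding at age x = l_x × m_x:
  age 1: 0.78 × 314 = 244.920
  age 2: 0.59 × 382 = 225.380
  age 3: 0.47 × 423 = 198.810
  age 4: 0.22 × 537 = 118.140
  age 5: 0.15 × 939 = 140.850
Maximum at age 1 (244.920).

1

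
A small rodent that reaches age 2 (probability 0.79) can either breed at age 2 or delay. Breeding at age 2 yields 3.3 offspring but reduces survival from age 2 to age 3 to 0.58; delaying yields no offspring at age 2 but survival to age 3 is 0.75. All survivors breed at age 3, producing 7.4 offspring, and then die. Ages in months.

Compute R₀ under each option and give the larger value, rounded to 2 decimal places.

6.00

breed at age 2: R₀ = 0.79 × (3.3 + 0.58 × 7.4) = 0.79 × 7.5920 = 5.9977
delay to age 3: R₀ = 0.79 × (0.75 × 7.4) = 0.79 × 5.5500 = 4.3845
Higher: breed at age 2 (5.9977).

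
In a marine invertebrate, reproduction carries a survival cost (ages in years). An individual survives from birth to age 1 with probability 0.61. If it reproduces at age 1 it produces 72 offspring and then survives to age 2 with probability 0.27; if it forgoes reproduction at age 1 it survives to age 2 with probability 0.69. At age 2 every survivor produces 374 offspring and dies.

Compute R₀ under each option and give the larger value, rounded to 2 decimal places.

breed at age 1: R₀ = 0.61 × (72 + 0.27 × 374) = 0.61 × 172.9800 = 105.5178
delay to age 2: R₀ = 0.61 × (0.69 × 374) = 0.61 × 258.0600 = 157.4166
Higher: delay to age 2 (157.4166).

157.42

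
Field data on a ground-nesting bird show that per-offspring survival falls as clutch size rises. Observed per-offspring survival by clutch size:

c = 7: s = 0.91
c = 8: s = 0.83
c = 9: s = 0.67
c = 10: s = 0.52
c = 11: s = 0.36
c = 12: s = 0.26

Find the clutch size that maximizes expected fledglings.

8

Expected fledglings = c × s(c):
  c=7: 7 × 0.91 = 6.370
  c=8: 8 × 0.83 = 6.640
  c=9: 9 × 0.67 = 6.030
  c=10: 10 × 0.52 = 5.200
  c=11: 11 × 0.36 = 3.960
  c=12: 12 × 0.26 = 3.120
Maximum at c = 8 (6.640 fledglings).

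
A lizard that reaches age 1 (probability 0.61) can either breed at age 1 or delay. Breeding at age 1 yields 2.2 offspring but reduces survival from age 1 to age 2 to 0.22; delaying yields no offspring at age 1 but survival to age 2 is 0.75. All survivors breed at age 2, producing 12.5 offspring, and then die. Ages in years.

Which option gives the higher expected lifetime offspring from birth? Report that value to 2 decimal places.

5.72

breed at age 1: R₀ = 0.61 × (2.2 + 0.22 × 12.5) = 0.61 × 4.9500 = 3.0195
delay to age 2: R₀ = 0.61 × (0.75 × 12.5) = 0.61 × 9.3750 = 5.7188
Higher: delay to age 2 (5.7188).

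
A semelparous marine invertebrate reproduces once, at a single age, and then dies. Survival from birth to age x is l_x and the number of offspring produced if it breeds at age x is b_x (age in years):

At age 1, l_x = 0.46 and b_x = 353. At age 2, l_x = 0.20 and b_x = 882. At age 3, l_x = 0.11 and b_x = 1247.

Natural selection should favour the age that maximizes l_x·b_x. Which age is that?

2

Expected offspring if breeding at age x = l_x × b_x:
  age 1: 0.46 × 353 = 162.380
  age 2: 0.20 × 882 = 176.400
  age 3: 0.11 × 1247 = 137.170
Maximum at age 2 (176.400).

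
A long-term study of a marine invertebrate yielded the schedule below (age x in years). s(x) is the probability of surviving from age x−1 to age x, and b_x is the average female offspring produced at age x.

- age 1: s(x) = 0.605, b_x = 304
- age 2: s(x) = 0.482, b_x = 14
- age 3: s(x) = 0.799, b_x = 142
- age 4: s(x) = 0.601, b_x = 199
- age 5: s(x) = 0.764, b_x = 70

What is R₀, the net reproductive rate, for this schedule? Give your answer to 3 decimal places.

256.443

Survivorship from birth: l_x = s_1·s_2·…·s_x.
  l_1 = 0.60500
  l_2 = 0.29161
  l_3 = 0.23300
  l_4 = 0.14003
  l_5 = 0.10698
R₀ = Σ l_x b_x:
  age 1: 0.60500 × 304 = 183.9200
  age 2: 0.29161 × 14 = 4.0825
  age 3: 0.23300 × 142 = 33.0860
  age 4: 0.14003 × 199 = 27.8660
  age 5: 0.10698 × 70 = 7.4886
R₀ = 183.9200 + 4.0825 + 33.0860 + 27.8660 + 7.4886 = 256.4431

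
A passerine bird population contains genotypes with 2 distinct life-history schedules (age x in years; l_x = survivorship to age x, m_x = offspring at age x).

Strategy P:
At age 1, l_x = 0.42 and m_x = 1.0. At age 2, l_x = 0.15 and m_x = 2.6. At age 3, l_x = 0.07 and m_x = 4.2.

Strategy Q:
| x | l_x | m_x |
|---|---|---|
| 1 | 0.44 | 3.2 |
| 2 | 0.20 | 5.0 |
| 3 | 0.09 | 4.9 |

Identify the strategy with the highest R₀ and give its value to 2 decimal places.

Strategy P: R₀ = 0.42×1.0 + 0.15×2.6 + 0.07×4.2 = 1.1040
Strategy Q: R₀ = 0.44×3.2 + 0.20×5.0 + 0.09×4.9 = 2.8490
Highest R₀: strategy Q with 2.8490.

2.85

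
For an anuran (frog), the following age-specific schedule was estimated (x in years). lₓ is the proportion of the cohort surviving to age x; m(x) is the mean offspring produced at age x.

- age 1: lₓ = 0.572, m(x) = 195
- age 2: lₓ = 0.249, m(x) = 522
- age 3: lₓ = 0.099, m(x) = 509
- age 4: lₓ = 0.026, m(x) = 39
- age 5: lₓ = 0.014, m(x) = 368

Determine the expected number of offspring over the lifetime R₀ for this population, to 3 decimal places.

298.075

R₀ = Σ lₓ m(x):
  age 1: 0.572 × 195 = 111.5400
  age 2: 0.249 × 522 = 129.9780
  age 3: 0.099 × 509 = 50.3910
  age 4: 0.026 × 39 = 1.0140
  age 5: 0.014 × 368 = 5.1520
R₀ = 111.5400 + 129.9780 + 50.3910 + 1.0140 + 5.1520 = 298.0750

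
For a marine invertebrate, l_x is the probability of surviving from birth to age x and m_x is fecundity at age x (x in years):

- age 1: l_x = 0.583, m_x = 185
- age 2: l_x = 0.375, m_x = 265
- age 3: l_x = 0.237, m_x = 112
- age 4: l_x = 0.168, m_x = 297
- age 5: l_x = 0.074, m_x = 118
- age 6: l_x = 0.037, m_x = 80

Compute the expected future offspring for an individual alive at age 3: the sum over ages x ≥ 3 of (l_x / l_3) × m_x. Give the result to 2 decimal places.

l_3 = 0.237. Conditional survival from age 3 to x is l_x / l_3.
  x=3: (0.237/0.237) × 112 = 112.0000
  x=4: (0.168/0.237) × 297 = 210.5316
  x=5: (0.074/0.237) × 118 = 36.8439
  x=6: (0.037/0.237) × 80 = 12.4895
Sum = 112.0000 + 210.5316 + 36.8439 + 12.4895 = 371.8650

371.86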